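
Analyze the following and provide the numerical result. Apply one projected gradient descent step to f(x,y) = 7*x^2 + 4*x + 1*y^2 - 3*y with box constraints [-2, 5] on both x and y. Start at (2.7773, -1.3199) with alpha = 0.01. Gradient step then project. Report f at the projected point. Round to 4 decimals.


Step 1: Compute gradient at (2.7773, -1.3199).
grad_x = 2*7*2.7773 + 4 = 42.8822
grad_y = 2*1*-1.3199 - 3 = -5.6398
Step 2: Gradient step.
x_raw = 2.7773 - 0.01*42.8822 = 2.3485
y_raw = -1.3199 - 0.01*-5.6398 = -1.2635
Step 3: Project onto [-2, 5].
x_proj = clip(2.3485) = 2.3485
y_proj = clip(-1.2635) = -1.2635
Step 4: Evaluate f.
f(2.3485, -1.2635) = 53.3883


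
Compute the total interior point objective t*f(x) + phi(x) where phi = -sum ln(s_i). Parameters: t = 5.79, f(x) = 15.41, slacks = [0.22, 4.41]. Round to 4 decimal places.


Step 1: Compute log-barrier.
ln values: [-1.5141, 1.4839]
phi = -(-1.5141 + 1.4839) = 0.0303
Step 2: Compute augmented objective.
t*f(x) = 5.79*15.41 = 89.2239
Total = 89.2239 + 0.0303 = 89.2542


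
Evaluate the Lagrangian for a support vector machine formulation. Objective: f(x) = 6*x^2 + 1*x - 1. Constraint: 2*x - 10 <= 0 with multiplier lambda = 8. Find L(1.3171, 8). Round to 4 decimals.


Step 1: Evaluate f(x).
f(1.3171) = 6*1.3171^2 + 1*1.3171 - 1 = 10.7256
Step 2: Evaluate g(x).
g(1.3171) = 2*1.3171 - 10 = -7.3658
Step 3: Compute Lagrangian.
L = 10.7256 + 8*-7.3658 = -48.2008


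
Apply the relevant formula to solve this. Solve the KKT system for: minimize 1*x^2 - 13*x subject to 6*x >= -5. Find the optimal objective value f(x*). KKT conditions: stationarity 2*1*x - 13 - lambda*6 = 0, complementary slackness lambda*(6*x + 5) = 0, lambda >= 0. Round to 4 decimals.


Step 1: Try lambda = 0 (constraint inactive).
Stationarity: 2*1*x - 13 = 0
x* = 13/(2*1) = 6.5
Check constraint: 6*6.5 = 39.0 >= -5 -- satisfied.
Step 2: Compute optimal value.
f(x*) = 1*6.5^2 - 13*6.5 = -42.25


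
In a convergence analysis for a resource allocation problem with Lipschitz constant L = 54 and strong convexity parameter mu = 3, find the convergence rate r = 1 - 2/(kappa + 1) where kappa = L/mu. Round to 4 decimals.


Step 1: Compute the condition number.
kappa = L/mu = 54/3 = 18.0
Step 2: Compute the convergence rate.
r = 1 - 2/(kappa + 1) = 1 - 2*mu/(L + mu) = (L - mu)/(L + mu) = 51/57 = 0.8947


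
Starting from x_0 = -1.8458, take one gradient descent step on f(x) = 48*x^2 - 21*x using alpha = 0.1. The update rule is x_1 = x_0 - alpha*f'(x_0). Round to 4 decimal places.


We compute the gradient at x_0 and apply the update.
f'(x) = 96*x - 21
f'(-1.8458) = 96*-1.8458 - 21 = -198.1968
x_1 = -1.8458 - 0.1*-198.1968 = 17.9739


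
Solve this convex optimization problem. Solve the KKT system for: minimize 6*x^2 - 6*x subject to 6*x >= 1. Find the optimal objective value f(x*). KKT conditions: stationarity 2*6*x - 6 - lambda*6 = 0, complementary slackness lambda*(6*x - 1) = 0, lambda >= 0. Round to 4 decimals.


Step 1: Try lambda = 0 (constraint inactive).
Stationarity: 2*6*x - 6 = 0
x* = 6/(2*6) = 0.5
Check constraint: 6*0.5 = 3.0 >= 1 -- satisfied.
Step 2: Compute optimal value.
f(x*) = 6*0.5^2 - 6*0.5 = -1.5


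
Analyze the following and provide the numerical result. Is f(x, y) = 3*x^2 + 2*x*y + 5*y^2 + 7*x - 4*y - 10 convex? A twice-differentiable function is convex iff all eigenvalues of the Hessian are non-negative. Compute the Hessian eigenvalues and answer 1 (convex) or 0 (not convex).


The Hessian of f(x,y) = 3*x^2 + 2*x*y + 5*y^2 + 7*x - 4*y - 10 is:
H = [[6, 2], [2, 10]]
Trace = 6 + 10 = 16
Determinant = 6*10 - (2)^2 = 56
Discriminant = (16)^2 - 4*56 = 32.0
Eigenvalues: lambda_1 = 5.1716, lambda_2 = 10.8284
The function is convex.

1


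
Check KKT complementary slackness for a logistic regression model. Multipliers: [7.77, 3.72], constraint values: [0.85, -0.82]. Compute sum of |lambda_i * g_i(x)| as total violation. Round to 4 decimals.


KKT complementary slackness check:
lambda_1 * g_1 = 7.77 * 0.85 = 6.6045
lambda_2 * g_2 = 3.72 * -0.82 = -3.0504
Total violation = 6.6045 + 3.0504 = 9.6549


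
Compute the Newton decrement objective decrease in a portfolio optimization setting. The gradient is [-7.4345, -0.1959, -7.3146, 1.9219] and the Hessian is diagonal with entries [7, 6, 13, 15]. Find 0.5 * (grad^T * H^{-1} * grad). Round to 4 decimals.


Step 1: H is diagonal, so H^(-1) * g = [-1.0621, -0.0327, -0.5627, 0.1281].
Step 2: g^T H^(-1) g = sum_i g_i^2 / H_ii
  = (-7.4345)^2/7 + (-0.1959)^2/6 + (-7.3146)^2/13 + (1.9219)^2/15
  = 7.896 + 0.0064 + 4.1156 + 0.2462 = 12.2643
Step 3: Objective decrease = 0.5 * g^T H^(-1) g = 6.1321


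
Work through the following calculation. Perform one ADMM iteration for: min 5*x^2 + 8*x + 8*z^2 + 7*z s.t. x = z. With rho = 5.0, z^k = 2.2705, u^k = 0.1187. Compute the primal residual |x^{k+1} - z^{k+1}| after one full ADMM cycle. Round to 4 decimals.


ADMM iteration with rho = 5.0, z^k = 2.2705, u^k = 0.1187
Step 1: x-update.
Minimize 5*x^2 + 8*x + (5.0/2)*(x - 2.2705 + 0.1187)^2
FOC: (2*5 + 5.0)*x = -8 + 5.0*(2.2705 - 0.1187)
x^{k+1} = 0.1839
Step 2: z-update.
Minimize 8*z^2 + 7*z + (5.0/2)*(0.1839 - z + 0.1187)^2
FOC: (2*8 + 5.0)*z = -7 + 5.0*(0.1839 + 0.1187)
z^{k+1} = -0.2613
Step 3: u-update.
u^{k+1} = 0.1187 + 0.1839 + 0.2613 = 0.5639
Step 4: Primal residual = |0.1839 + 0.2613| = 0.4452


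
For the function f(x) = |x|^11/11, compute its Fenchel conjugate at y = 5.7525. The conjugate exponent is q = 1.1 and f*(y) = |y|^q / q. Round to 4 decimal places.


The conjugate exponent q satisfies 1/p + 1/q = 1.
p = 11, so q = 11/(11 - 1) = 1.1
|y|^q = 5.7525^1.1 = 6.8524
f*(5.7525) = 6.8524 / 1.1 = 6.2294


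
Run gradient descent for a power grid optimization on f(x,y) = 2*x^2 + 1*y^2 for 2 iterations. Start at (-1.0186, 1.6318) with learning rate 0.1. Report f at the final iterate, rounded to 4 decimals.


Gradient descent on f(x,y) = 2*x^2 + 1*y^2.
Starting point: (-1.0186, 1.6318), alpha = 0.1
Step 1: grad_x = 2*2*-1.0186 = -4.0744, grad_y = 2*1*1.6318 = 3.2636
  x_1 = -1.0186 - 0.1*-4.0744 = -0.6112
  y_1 = 1.6318 - 0.1*3.2636 = 1.3054
Step 2: grad_x = 2*2*-0.6112 = -2.4446, grad_y = 2*1*1.3054 = 2.6109
  x_2 = -0.6112 - 0.1*-2.4446 = -0.3667
  y_2 = 1.3054 - 0.1*2.6109 = 1.0444
f(-0.3667, 1.0444) = 2*(-0.3667)^2 + 1*1.0444^2 = 1.3596


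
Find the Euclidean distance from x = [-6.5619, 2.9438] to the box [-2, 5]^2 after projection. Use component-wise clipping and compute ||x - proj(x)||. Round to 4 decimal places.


Project each component onto [-2, 5].
clip(-6.5619) = -2.0, clip(2.9438) = 2.9438
Projection = [-2.0, 2.9438]
Squared diffs: [20.8109, 0.0]
Distance = sqrt(20.8109) = 4.5619


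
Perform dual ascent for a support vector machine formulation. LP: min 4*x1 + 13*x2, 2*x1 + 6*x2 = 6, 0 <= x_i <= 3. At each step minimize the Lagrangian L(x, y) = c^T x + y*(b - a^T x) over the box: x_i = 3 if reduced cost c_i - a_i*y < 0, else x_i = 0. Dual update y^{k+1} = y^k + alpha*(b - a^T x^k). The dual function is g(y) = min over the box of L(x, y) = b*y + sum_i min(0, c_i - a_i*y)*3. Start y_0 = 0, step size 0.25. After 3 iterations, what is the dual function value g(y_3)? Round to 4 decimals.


Dual ascent for LP: min 4*x1 + 13*x2, 2*x1 + 6*x2 = 6, 0 <= x_i <= 3
Step 1: y^k = 0.0, reduced costs: (4.0, 13.0)
  x^k = (0.0, 0.0), subgradient = b - a^T x = 6.0
  y^{k+1} = 0.0 + 0.25*6.0 = 1.5
Step 2: y^k = 1.5, reduced costs: (1.0, 4.0)
  x^k = (0.0, 0.0), subgradient = b - a^T x = 6.0
  y^{k+1} = 1.5 + 0.25*6.0 = 3.0
Step 3: y^k = 3.0, reduced costs: (-2.0, -5.0)
  x^k = (3.0, 3.0), subgradient = b - a^T x = -18.0
  y^{k+1} = 3.0 + 0.25*-18.0 = -1.5
Dual objective at y_3 = -1.5: reduced costs (7.0, 22.0), box minimizer x = (0.0, 0.0)
g(y_3) = b*y + (c1 - a1*y)*x1 + (c2 - a2*y)*x2 = 6*(-1.5) + 7.0*0.0 + 22.0*0.0 = -9.0 + 0.0 + 0.0 = -9.0


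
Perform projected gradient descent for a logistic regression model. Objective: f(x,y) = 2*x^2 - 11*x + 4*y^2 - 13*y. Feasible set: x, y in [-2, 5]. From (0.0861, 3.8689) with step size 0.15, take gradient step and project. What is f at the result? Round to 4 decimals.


Step 1: Compute gradient at (0.0861, 3.8689).
grad_x = 2*2*0.0861 - 11 = -10.6556
grad_y = 2*4*3.8689 - 13 = 17.9512
Step 2: Gradient step.
x_raw = 0.0861 - 0.15*-10.6556 = 1.6844
y_raw = 3.8689 - 0.15*17.9512 = 1.1762
Step 3: Project onto [-2, 5].
x_proj = clip(1.6844) = 1.6844
y_proj = clip(1.1762) = 1.1762
Step 4: Evaluate f.
f(1.6844, 1.1762) = -22.611


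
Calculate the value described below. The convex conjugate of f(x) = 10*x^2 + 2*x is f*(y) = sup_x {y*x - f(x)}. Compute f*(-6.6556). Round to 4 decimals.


f*(y) = sup_x {y*x - a*x^2 - b*x} = sup_x {(y-b)*x - a*x^2}
FOC: (y - b) - 2a*x = 0 => x* = (y - b)/(2a)
x* = (-6.6556 - 2)/(2*10) = -0.4328
f*(-6.6556) = (y-b)^2/(4a) = (-6.6556 - 2)^2/(4*10)
= 74.9194/40 = 1.873


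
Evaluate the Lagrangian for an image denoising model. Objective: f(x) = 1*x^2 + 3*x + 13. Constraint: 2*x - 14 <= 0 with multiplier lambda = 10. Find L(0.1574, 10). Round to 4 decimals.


Step 1: Evaluate f(x).
f(0.1574) = 1*0.1574^2 + 3*0.1574 + 13 = 13.497
Step 2: Evaluate g(x).
g(0.1574) = 2*0.1574 - 14 = -13.6852
Step 3: Compute Lagrangian.
L = 13.497 + 10*-13.6852 = -123.355


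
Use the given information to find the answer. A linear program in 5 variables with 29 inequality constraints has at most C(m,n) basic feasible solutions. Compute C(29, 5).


Each vertex corresponds to some choice of n active constraints out of m, so the number of vertices is at most C(m, n) = m! / (n!(m-n)!).
m = 29, n = 5
Numerator: 29 * 28 * 27 * 26 * 25
Denominator: 5! = 120
C(29, 5) = 118755


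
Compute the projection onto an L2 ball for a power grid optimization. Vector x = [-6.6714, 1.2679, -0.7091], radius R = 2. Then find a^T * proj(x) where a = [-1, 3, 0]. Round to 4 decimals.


Step 1: Compute ||x|| (intermediates to 6 decimals).
||x|| = sqrt((-6.6714)^2 + 1.2679^2 + (-0.7091)^2) = 6.827735
Step 2: Project.
Since ||x|| > R, scale = R/||x|| = 2/6.827735 = 0.292923, proj(x) = scale * x
proj(x) = [-1.954207, 0.371397, -0.207712]
Step 3: Dot product.
a^T * proj(x) = -1*(-1.954207) + 3*0.371397 + 0*(-0.207712) = 3.0684


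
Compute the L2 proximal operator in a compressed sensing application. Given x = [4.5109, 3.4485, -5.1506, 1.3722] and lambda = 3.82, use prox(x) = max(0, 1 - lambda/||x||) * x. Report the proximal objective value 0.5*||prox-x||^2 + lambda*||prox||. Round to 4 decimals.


Step 1: Compute ||x||.
||x|| = 7.7879
Step 2: Compute scaling factor.
scale = max(0, 1 - 3.82/7.7879) = 0.5095
Step 3: prox(x) = [2.2983, 1.757, -2.6242, 0.6991]
||prox(x)|| = 3.9679
Step 4: Proximal objective.
0.5*||prox-x||^2 = 7.2962
lambda*||prox|| = 15.1574
Total = 22.4537


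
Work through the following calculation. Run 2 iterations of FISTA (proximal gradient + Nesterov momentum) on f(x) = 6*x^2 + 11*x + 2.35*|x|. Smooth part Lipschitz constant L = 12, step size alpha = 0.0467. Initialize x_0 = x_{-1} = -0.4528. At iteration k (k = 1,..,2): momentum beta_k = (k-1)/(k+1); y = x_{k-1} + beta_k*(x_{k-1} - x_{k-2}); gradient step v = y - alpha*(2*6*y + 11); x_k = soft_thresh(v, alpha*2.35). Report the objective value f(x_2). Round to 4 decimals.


FISTA on f(x) = 6*x^2 + 11*x + 2.35*|x|
L = 12, alpha = 0.0467
Iteration 1: beta = 0.0, y = -0.4528 + 0.0*(-0.4528 + 0.4528) = -0.4528
  grad(y) = 5.5664, v = y - alpha*grad = -0.7128
  prox(v) = soft_thresh(-0.7128, 0.1097) = -0.603
Iteration 2: beta = 0.3333, y = -0.603 + 0.3333*(-0.603 + 0.4528) = -0.6531
  grad(y) = 3.1631, v = y - alpha*grad = -0.8008
  prox(v) = soft_thresh(-0.8008, 0.1097) = -0.691
f(x_2) = 6*(-0.691)^2 + 11*(-0.691) + 2.35*|-0.691| = -3.1123


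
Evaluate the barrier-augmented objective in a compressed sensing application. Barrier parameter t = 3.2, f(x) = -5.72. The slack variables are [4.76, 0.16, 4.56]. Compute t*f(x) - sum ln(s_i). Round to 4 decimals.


Step 1: Compute log-barrier.
ln values: [1.5602, -1.8326, 1.5173]
phi = -(1.5602 - 1.8326 + 1.5173) = -1.245
Step 2: Compute augmented objective.
t*f(x) = 3.2*-5.72 = -18.304
Total = -18.304 - 1.245 = -19.549


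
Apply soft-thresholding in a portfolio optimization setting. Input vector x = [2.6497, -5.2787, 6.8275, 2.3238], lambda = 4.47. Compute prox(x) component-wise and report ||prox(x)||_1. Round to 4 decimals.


Soft-thresholding with lambda = 4.47:
prox(2.6497) = sign(2.6497)*max(|2.6497| - 4.47, 0) = 0.0
prox(-5.2787) = sign(-5.2787)*max(|-5.2787| - 4.47, 0) = -0.8087
prox(6.8275) = sign(6.8275)*max(|6.8275| - 4.47, 0) = 2.3575
prox(2.3238) = sign(2.3238)*max(|2.3238| - 4.47, 0) = 0.0
prox(x) = [0.0, -0.8087, 2.3575, 0.0]
||prox(x)||_1 = 0.0 + 0.8087 + 2.3575 + 0.0 = 3.1662


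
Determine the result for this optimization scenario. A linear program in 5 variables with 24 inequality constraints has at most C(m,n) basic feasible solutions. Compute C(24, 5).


Each vertex corresponds to some choice of n active constraints out of m, so the number of vertices is at most C(m, n) = m! / (n!(m-n)!).
m = 24, n = 5
Numerator: 24 * 23 * 22 * 21 * 20
Denominator: 5! = 120
C(24, 5) = 42504


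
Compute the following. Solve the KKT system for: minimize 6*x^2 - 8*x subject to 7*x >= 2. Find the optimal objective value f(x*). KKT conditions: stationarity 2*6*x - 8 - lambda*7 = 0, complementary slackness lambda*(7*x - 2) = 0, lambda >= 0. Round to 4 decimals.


Step 1: Try lambda = 0 (constraint inactive).
Stationarity: 2*6*x - 8 = 0
x* = 8/(2*6) = 2/3 = 0.6667 (rounded; the exact value 2/3 is used below)
Check constraint: 7*0.6667 = 4.6669 >= 2 -- satisfied.
Step 2: Compute optimal value.
f(x*) = 6*(2/3)^2 - 8*(2/3) = -2.6667


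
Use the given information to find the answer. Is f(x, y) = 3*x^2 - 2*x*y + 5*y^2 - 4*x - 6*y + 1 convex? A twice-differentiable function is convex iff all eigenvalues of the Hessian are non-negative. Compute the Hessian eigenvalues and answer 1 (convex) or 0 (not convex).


The Hessian of f(x,y) = 3*x^2 - 2*x*y + 5*y^2 - 4*x - 6*y + 1 is:
H = [[6, -2], [-2, 10]]
Trace = 6 + 10 = 16
Determinant = 6*10 - (-2)^2 = 56
Discriminant = (16)^2 - 4*56 = 32.0
Eigenvalues: lambda_1 = 5.1716, lambda_2 = 10.8284
The function is convex.

1


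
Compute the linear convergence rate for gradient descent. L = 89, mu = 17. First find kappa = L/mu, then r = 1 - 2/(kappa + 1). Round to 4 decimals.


Step 1: Compute the condition number.
kappa = L/mu = 89/17 = 5.2353
Step 2: Compute the convergence rate.
r = 1 - 2/(kappa + 1) = 1 - 2*mu/(L + mu) = (L - mu)/(L + mu) = 72/106 = 0.6792


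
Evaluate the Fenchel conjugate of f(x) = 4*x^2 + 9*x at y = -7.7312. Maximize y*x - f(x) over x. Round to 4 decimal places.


f*(y) = sup_x {y*x - a*x^2 - b*x} = sup_x {(y-b)*x - a*x^2}
FOC: (y - b) - 2a*x = 0 => x* = (y - b)/(2a)
x* = (-7.7312 - 9)/(2*4) = -2.0914
f*(-7.7312) = (y-b)^2/(4a) = (-7.7312 - 9)^2/(4*4)
= 279.9331/16 = 17.4958


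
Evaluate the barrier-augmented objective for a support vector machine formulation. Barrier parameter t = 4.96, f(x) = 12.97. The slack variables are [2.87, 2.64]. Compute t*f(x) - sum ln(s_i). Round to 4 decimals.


Step 1: Compute log-barrier.
ln values: [1.0543, 0.9708]
phi = -(1.0543 + 0.9708) = -2.0251
Step 2: Compute augmented objective.
t*f(x) = 4.96*12.97 = 64.3312
Total = 64.3312 - 2.0251 = 62.3061


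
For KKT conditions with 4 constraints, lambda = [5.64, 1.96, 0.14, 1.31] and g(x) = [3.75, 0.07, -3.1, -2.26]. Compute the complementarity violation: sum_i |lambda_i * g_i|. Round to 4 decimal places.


KKT complementary slackness check:
lambda_1 * g_1 = 5.64 * 3.75 = 21.15
lambda_2 * g_2 = 1.96 * 0.07 = 0.1372
lambda_3 * g_3 = 0.14 * -3.1 = -0.434
lambda_4 * g_4 = 1.31 * -2.26 = -2.9606
Total violation = 21.15 + 0.1372 + 0.434 + 2.9606 = 24.6818


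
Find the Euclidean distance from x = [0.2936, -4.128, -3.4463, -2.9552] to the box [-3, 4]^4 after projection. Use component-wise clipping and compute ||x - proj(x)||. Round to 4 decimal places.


Project each component onto [-3, 4].
clip(0.2936) = 0.2936, clip(-4.128) = -3.0, clip(-3.4463) = -3.0, clip(-2.9552) = -2.9552
Projection = [0.2936, -3.0, -3.0, -2.9552]
Squared diffs: [0.0, 1.2724, 0.1992, 0.0]
Distance = sqrt(1.4716) = 1.2131


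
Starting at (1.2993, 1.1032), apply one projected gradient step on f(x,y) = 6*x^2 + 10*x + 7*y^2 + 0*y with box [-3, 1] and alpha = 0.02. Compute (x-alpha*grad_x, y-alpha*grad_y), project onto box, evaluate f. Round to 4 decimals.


Step 1: Compute gradient at (1.2993, 1.1032).
grad_x = 2*6*1.2993 + 10 = 25.5916
grad_y = 2*7*1.1032 + 0 = 15.4448
Step 2: Gradient step.
x_raw = 1.2993 - 0.02*25.5916 = 0.7875
y_raw = 1.1032 - 0.02*15.4448 = 0.7943
Step 3: Project onto [-3, 1].
x_proj = clip(0.7875) = 0.7875
y_proj = clip(0.7943) = 0.7943
Step 4: Evaluate f.
f(0.7875, 0.7943) = 16.0117


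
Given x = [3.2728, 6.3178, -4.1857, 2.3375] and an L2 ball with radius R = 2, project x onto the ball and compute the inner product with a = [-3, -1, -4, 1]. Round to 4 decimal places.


Step 1: Compute ||x|| (intermediates to 6 decimals).
||x|| = sqrt(3.2728^2 + 6.3178^2 + (-4.1857)^2 + 2.3375^2) = 8.579616
Step 2: Project.
Since ||x|| > R, scale = R/||x|| = 2/8.579616 = 0.233111, proj(x) = scale * x
proj(x) = [0.762926, 1.472749, -0.975733, 0.544897]
Step 3: Dot product.
a^T * proj(x) = -3*0.762926 - 1*1.472749 - 4*(-0.975733) + 1*0.544897 = 0.6863


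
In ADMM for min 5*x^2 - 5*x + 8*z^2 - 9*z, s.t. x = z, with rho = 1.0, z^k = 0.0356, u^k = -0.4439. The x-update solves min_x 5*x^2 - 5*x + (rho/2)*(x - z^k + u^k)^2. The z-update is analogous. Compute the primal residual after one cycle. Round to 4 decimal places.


ADMM iteration with rho = 1.0, z^k = 0.0356, u^k = -0.4439
Step 1: x-update.
Minimize 5*x^2 - 5*x + (1.0/2)*(x - 0.0356 - 0.4439)^2
FOC: (2*5 + 1.0)*x = 5 + 1.0*(0.0356 + 0.4439)
x^{k+1} = 0.4981
Step 2: z-update.
Minimize 8*z^2 - 9*z + (1.0/2)*(0.4981 - z - 0.4439)^2
FOC: (2*8 + 1.0)*z = 9 + 1.0*(0.4981 - 0.4439)
z^{k+1} = 0.5326
Step 3: u-update.
u^{k+1} = -0.4439 + 0.4981 - 0.5326 = -0.4784
Step 4: Primal residual = |0.4981 - 0.5326| = 0.0345


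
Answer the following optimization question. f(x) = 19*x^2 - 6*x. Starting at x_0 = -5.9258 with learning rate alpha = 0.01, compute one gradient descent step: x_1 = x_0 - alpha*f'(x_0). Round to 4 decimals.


We compute the gradient at x_0 and apply the update.
f'(x) = 38*x - 6
f'(-5.9258) = 38*-5.9258 - 6 = -231.1804
x_1 = -5.9258 - 0.01*-231.1804 = -3.614


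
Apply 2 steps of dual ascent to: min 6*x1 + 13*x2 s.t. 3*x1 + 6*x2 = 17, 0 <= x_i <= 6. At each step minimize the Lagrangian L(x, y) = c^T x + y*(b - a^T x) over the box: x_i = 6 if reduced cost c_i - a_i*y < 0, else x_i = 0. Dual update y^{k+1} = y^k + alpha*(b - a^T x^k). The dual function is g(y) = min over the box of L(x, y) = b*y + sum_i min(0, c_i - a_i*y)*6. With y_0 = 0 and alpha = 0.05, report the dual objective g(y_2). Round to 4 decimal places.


Dual ascent for LP: min 6*x1 + 13*x2, 3*x1 + 6*x2 = 17, 0 <= x_i <= 6
Step 1: y^k = 0.0, reduced costs: (6.0, 13.0)
  x^k = (0.0, 0.0), subgradient = b - a^T x = 17.0
  y^{k+1} = 0.0 + 0.05*17.0 = 0.85
Step 2: y^k = 0.85, reduced costs: (3.45, 7.9)
  x^k = (0.0, 0.0), subgradient = b - a^T x = 17.0
  y^{k+1} = 0.85 + 0.05*17.0 = 1.7
Dual objective at y_2 = 1.7: reduced costs (0.9, 2.8), box minimizer x = (0.0, 0.0)
g(y_2) = b*y + (c1 - a1*y)*x1 + (c2 - a2*y)*x2 = 17*1.7 + 0.9*0.0 + 2.8*0.0 = 28.9 + 0.0 + 0.0 = 28.9


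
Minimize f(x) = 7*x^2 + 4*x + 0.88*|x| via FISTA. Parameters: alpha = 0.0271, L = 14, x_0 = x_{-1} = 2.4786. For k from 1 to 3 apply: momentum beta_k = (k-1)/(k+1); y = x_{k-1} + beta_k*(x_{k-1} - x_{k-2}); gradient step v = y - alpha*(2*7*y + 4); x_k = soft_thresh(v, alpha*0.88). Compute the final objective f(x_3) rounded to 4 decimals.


FISTA on f(x) = 7*x^2 + 4*x + 0.88*|x|
L = 14, alpha = 0.0271
Iteration 1: beta = 0.0, y = 2.4786 + 0.0*(2.4786 - 2.4786) = 2.4786
  grad(y) = 38.7004, v = y - alpha*grad = 1.4298
  prox(v) = soft_thresh(1.4298, 0.0238) = 1.406
Iteration 2: beta = 0.3333, y = 1.406 + 0.3333*(1.406 - 2.4786) = 1.0484
  grad(y) = 18.678, v = y - alpha*grad = 0.5423
  prox(v) = soft_thresh(0.5423, 0.0238) = 0.5184
Iteration 3: beta = 0.5, y = 0.5184 + 0.5*(0.5184 - 1.406) = 0.0746
  grad(y) = 5.0447, v = y - alpha*grad = -0.0621
  prox(v) = soft_thresh(-0.0621, 0.0238) = -0.0382
f(x_3) = 7*(-0.0382)^2 + 4*(-0.0382) + 0.88*|-0.0382| = -0.1091


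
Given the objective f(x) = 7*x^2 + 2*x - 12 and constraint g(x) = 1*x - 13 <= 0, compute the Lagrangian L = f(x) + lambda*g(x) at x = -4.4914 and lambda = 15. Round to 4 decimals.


Step 1: Evaluate f(x).
f(-4.4914) = 7*(-4.4914)^2 + 2*(-4.4914) - 12 = 120.2259
Step 2: Evaluate g(x).
g(-4.4914) = 1*-4.4914 - 13 = -17.4914
Step 3: Compute Lagrangian.
L = 120.2259 + 15*-17.4914 = -142.1451


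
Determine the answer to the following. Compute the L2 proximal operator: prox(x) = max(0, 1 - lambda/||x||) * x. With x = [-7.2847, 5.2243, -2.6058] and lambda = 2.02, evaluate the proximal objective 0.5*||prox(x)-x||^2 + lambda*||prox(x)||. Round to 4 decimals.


Step 1: Compute ||x||.
||x|| = 9.3354
Step 2: Compute scaling factor.
scale = max(0, 1 - 2.02/9.3354) = 0.7836
Step 3: prox(x) = [-5.7084, 4.0939, -2.042]
||prox(x)|| = 7.3154
Step 4: Proximal objective.
0.5*||prox-x||^2 = 2.0402
lambda*||prox|| = 14.7771
Total = 16.8174


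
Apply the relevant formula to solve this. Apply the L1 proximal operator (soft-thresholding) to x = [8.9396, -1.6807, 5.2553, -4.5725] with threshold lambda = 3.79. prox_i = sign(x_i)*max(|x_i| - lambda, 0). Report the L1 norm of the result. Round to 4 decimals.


Soft-thresholding with lambda = 3.79:
prox(8.9396) = sign(8.9396)*max(|8.9396| - 3.79, 0) = 5.1496
prox(-1.6807) = sign(-1.6807)*max(|-1.6807| - 3.79, 0) = 0.0
prox(5.2553) = sign(5.2553)*max(|5.2553| - 3.79, 0) = 1.4653
prox(-4.5725) = sign(-4.5725)*max(|-4.5725| - 3.79, 0) = -0.7825
prox(x) = [5.1496, 0.0, 1.4653, -0.7825]
||prox(x)||_1 = 5.1496 + 0.0 + 1.4653 + 0.7825 = 7.3974


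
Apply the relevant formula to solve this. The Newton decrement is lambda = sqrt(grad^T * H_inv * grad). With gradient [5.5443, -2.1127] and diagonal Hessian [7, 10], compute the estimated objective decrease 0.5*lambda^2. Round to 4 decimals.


Step 1: H is diagonal, so H^(-1) * g = [0.792, -0.2113].
Step 2: g^T H^(-1) g = sum_i g_i^2 / H_ii
  = (5.5443)^2/7 + (-2.1127)^2/10
  = 4.3913 + 0.4464 = 4.8377
Step 3: Objective decrease = 0.5 * g^T H^(-1) g = 2.4188


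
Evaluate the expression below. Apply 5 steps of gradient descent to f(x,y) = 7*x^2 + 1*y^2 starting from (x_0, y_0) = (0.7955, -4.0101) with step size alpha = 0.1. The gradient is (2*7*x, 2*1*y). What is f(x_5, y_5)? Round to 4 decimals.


Gradient descent on f(x,y) = 7*x^2 + 1*y^2.
Starting point: (0.7955, -4.0101), alpha = 0.1
Step 1: grad_x = 2*7*0.7955 = 11.137, grad_y = 2*1*-4.0101 = -8.0202
  x_1 = 0.7955 - 0.1*11.137 = -0.3182
  y_1 = -4.0101 - 0.1*-8.0202 = -3.2081
Step 2: grad_x = 2*7*-0.3182 = -4.4548, grad_y = 2*1*-3.2081 = -6.4162
  x_2 = -0.3182 - 0.1*-4.4548 = 0.1273
  y_2 = -3.2081 - 0.1*-6.4162 = -2.5665
Step 3: grad_x = 2*7*0.1273 = 1.7819, grad_y = 2*1*-2.5665 = -5.1329
  x_3 = 0.1273 - 0.1*1.7819 = -0.0509
  y_3 = -2.5665 - 0.1*-5.1329 = -2.0532
Step 4: grad_x = 2*7*-0.0509 = -0.7128, grad_y = 2*1*-2.0532 = -4.1063
  x_4 = -0.0509 - 0.1*-0.7128 = 0.0204
  y_4 = -2.0532 - 0.1*-4.1063 = -1.6425
Step 5: grad_x = 2*7*0.0204 = 0.2851, grad_y = 2*1*-1.6425 = -3.2851
  x_5 = 0.0204 - 0.1*0.2851 = -0.0081
  y_5 = -1.6425 - 0.1*-3.2851 = -1.314
f(-0.0081, -1.314) = 7*(-0.0081)^2 + 1*(-1.314)^2 = 1.7271


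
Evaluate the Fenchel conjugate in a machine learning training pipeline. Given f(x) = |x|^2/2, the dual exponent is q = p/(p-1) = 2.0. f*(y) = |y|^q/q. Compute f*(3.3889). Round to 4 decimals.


The conjugate exponent q satisfies 1/p + 1/q = 1.
p = 2, so q = 2/(2 - 1) = 2.0
|y|^q = 3.3889^2.0 = 11.4846
f*(3.3889) = 11.4846 / 2.0 = 5.7423


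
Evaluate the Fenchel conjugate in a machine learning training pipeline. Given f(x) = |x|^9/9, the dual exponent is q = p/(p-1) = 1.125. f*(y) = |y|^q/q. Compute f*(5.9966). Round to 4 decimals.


The conjugate exponent q satisfies 1/p + 1/q = 1.
p = 9, so q = 9/(9 - 1) = 1.125
|y|^q = 5.9966^1.125 = 7.5014
f*(5.9966) = 7.5014 / 1.125 = 6.6679


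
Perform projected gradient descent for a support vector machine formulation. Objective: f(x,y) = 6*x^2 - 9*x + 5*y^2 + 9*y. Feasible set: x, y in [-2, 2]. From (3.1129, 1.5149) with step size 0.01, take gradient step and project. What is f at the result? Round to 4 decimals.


Step 1: Compute gradient at (3.1129, 1.5149).
grad_x = 2*6*3.1129 - 9 = 28.3548
grad_y = 2*5*1.5149 + 9 = 24.149
Step 2: Gradient step.
x_raw = 3.1129 - 0.01*28.3548 = 2.8294
y_raw = 1.5149 - 0.01*24.149 = 1.2734
Step 3: Project onto [-2, 2].
x_proj = clip(2.8294) = 2.0
y_proj = clip(1.2734) = 1.2734
Step 4: Evaluate f.
f(2.0, 1.2734) = 25.5686


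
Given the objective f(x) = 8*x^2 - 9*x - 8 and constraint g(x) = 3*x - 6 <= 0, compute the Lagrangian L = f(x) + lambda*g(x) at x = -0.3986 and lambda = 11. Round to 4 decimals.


Step 1: Evaluate f(x).
f(-0.3986) = 8*(-0.3986)^2 - 9*(-0.3986) - 8 = -3.1415
Step 2: Evaluate g(x).
g(-0.3986) = 3*-0.3986 - 6 = -7.1958
Step 3: Compute Lagrangian.
L = -3.1415 + 11*-7.1958 = -82.2953


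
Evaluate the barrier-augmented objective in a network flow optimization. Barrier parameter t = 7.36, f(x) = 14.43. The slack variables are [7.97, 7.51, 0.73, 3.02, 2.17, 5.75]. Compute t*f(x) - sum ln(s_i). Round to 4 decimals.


Step 1: Compute log-barrier.
ln values: [2.0757, 2.0162, -0.3147, 1.1053, 0.7747, 1.7492]
phi = -(2.0757 + 2.0162 - 0.3147 + 1.1053 + 0.7747 + 1.7492) = -7.4064
Step 2: Compute augmented objective.
t*f(x) = 7.36*14.43 = 106.2048
Total = 106.2048 - 7.4064 = 98.7984


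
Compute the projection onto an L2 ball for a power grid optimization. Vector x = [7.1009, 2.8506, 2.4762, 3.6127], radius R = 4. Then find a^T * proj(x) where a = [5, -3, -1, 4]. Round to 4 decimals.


Step 1: Compute ||x|| (intermediates to 6 decimals).
||x|| = sqrt(7.1009^2 + 2.8506^2 + 2.4762^2 + 3.6127^2) = 8.816568
Step 2: Project.
Since ||x|| > R, scale = R/||x|| = 4/8.816568 = 0.453691, proj(x) = scale * x
proj(x) = [3.221614, 1.293292, 1.12343, 1.639049]
Step 3: Dot product.
a^T * proj(x) = 5*3.221614 - 3*1.293292 - 1*1.12343 + 4*1.639049 = 17.661


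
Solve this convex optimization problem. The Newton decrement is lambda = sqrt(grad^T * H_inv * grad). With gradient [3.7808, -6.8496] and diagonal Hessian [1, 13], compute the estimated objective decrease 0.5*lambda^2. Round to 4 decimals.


Step 1: H is diagonal, so H^(-1) * g = [3.7808, -0.5269].
Step 2: g^T H^(-1) g = sum_i g_i^2 / H_ii
  = (3.7808)^2/1 + (-6.8496)^2/13
  = 14.2944 + 3.609 = 17.9035
Step 3: Objective decrease = 0.5 * g^T H^(-1) g = 8.9517


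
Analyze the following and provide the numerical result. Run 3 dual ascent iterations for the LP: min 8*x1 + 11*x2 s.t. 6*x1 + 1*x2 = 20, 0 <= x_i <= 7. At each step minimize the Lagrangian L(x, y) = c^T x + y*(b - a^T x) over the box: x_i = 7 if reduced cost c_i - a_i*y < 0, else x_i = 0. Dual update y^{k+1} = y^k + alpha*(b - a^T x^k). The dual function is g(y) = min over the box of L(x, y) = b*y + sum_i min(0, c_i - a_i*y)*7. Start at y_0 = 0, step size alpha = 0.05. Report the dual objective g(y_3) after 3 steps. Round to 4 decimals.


Dual ascent for LP: min 8*x1 + 11*x2, 6*x1 + 1*x2 = 20, 0 <= x_i <= 7
Step 1: y^k = 0.0, reduced costs: (8.0, 11.0)
  x^k = (0.0, 0.0), subgradient = b - a^T x = 20.0
  y^{k+1} = 0.0 + 0.05*20.0 = 1.0
Step 2: y^k = 1.0, reduced costs: (2.0, 10.0)
  x^k = (0.0, 0.0), subgradient = b - a^T x = 20.0
  y^{k+1} = 1.0 + 0.05*20.0 = 2.0
Step 3: y^k = 2.0, reduced costs: (-4.0, 9.0)
  x^k = (7.0, 0.0), subgradient = b - a^T x = -22.0
  y^{k+1} = 2.0 + 0.05*-22.0 = 0.9
Dual objective at y_3 = 0.9: reduced costs (2.6, 10.1), box minimizer x = (0.0, 0.0)
g(y_3) = b*y + (c1 - a1*y)*x1 + (c2 - a2*y)*x2 = 20*0.9 + 2.6*0.0 + 10.1*0.0 = 18.0 + 0.0 + 0.0 = 18.0


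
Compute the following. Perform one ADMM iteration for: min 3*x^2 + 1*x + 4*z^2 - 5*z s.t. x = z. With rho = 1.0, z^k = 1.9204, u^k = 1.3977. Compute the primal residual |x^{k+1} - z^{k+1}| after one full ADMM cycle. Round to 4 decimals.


ADMM iteration with rho = 1.0, z^k = 1.9204, u^k = 1.3977
Step 1: x-update.
Minimize 3*x^2 + 1*x + (1.0/2)*(x - 1.9204 + 1.3977)^2
FOC: (2*3 + 1.0)*x = -1 + 1.0*(1.9204 - 1.3977)
x^{k+1} = -0.0682
Step 2: z-update.
Minimize 4*z^2 - 5*z + (1.0/2)*(-0.0682 - z + 1.3977)^2
FOC: (2*4 + 1.0)*z = 5 + 1.0*(-0.0682 + 1.3977)
z^{k+1} = 0.7033
Step 3: u-update.
u^{k+1} = 1.3977 - 0.0682 - 0.7033 = 0.6262
Step 4: Primal residual = |-0.0682 - 0.7033| = 0.7715


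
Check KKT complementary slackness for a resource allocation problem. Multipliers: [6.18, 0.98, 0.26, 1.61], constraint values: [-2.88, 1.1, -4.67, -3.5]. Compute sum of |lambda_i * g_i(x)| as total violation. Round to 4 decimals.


KKT complementary slackness check:
lambda_1 * g_1 = 6.18 * -2.88 = -17.7984
lambda_2 * g_2 = 0.98 * 1.1 = 1.078
lambda_3 * g_3 = 0.26 * -4.67 = -1.2142
lambda_4 * g_4 = 1.61 * -3.5 = -5.635
Total violation = 17.7984 + 1.078 + 1.2142 + 5.635 = 25.7256


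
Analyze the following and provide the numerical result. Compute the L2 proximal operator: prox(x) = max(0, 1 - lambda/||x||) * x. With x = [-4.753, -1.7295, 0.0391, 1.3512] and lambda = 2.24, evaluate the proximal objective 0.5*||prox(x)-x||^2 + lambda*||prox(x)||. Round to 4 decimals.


Step 1: Compute ||x||.
||x|| = 5.2354
Step 2: Compute scaling factor.
scale = max(0, 1 - 2.24/5.2354) = 0.5721
Step 3: prox(x) = [-2.7194, -0.9895, 0.0224, 0.7731]
||prox(x)|| = 2.9954
Step 4: Proximal objective.
0.5*||prox-x||^2 = 2.5088
lambda*||prox|| = 6.7097
Total = 9.2185


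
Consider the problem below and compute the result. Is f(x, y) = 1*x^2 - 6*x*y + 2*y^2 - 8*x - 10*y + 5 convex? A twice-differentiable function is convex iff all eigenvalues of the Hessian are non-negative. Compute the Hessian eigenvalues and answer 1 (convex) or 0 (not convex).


The Hessian of f(x,y) = 1*x^2 - 6*x*y + 2*y^2 - 8*x - 10*y + 5 is:
H = [[2, -6], [-6, 4]]
Trace = 2 + 4 = 6
Determinant = 2*4 - (-6)^2 = -28
Discriminant = (6)^2 - 4*-28 = 148.0
Eigenvalues: lambda_1 = -3.0828, lambda_2 = 9.0828
The function is not convex.

0


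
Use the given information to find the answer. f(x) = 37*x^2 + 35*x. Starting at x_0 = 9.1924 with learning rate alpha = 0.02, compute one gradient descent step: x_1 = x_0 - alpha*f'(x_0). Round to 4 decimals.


We compute the gradient at x_0 and apply the update.
f'(x) = 74*x + 35
f'(9.1924) = 74*9.1924 + 35 = 715.2376
x_1 = 9.1924 - 0.02*715.2376 = -5.1124


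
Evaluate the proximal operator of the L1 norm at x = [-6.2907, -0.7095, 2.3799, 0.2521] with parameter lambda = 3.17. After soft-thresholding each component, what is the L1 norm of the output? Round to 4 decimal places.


Soft-thresholding with lambda = 3.17:
prox(-6.2907) = sign(-6.2907)*max(|-6.2907| - 3.17, 0) = -3.1207
prox(-0.7095) = sign(-0.7095)*max(|-0.7095| - 3.17, 0) = 0.0
prox(2.3799) = sign(2.3799)*max(|2.3799| - 3.17, 0) = 0.0
prox(0.2521) = sign(0.2521)*max(|0.2521| - 3.17, 0) = 0.0
prox(x) = [-3.1207, 0.0, 0.0, 0.0]
||prox(x)||_1 = 3.1207 + 0.0 + 0.0 + 0.0 = 3.1207


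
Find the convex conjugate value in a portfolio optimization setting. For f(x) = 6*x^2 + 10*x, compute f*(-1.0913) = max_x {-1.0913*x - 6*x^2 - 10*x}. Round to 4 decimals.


f*(y) = sup_x {y*x - a*x^2 - b*x} = sup_x {(y-b)*x - a*x^2}
FOC: (y - b) - 2a*x = 0 => x* = (y - b)/(2a)
x* = (-1.0913 - 10)/(2*6) = -0.9243
f*(-1.0913) = (y-b)^2/(4a) = (-1.0913 - 10)^2/(4*6)
= 123.0169/24 = 5.1257


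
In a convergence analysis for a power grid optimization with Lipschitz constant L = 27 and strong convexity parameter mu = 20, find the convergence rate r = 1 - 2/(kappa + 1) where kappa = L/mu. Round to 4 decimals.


Step 1: Compute the condition number.
kappa = L/mu = 27/20 = 1.35
Step 2: Compute the convergence rate.
r = 1 - 2/(kappa + 1) = 1 - 2*mu/(L + mu) = (L - mu)/(L + mu) = 7/47 = 0.1489


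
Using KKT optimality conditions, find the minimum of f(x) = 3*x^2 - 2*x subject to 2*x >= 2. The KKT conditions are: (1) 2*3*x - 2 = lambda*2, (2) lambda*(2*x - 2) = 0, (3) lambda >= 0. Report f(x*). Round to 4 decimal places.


Step 1: Try lambda = 0 (constraint inactive).
x_unc = 2/(2*3) = 0.3333
Check: 2*0.3333 = 0.6666 < 2 -- violated!
Step 2: Constraint must be active: 2*x = 2
x* = 2/2 = 1.0
lambda = (2*3*1.0 - 2)/2 = 2.0
Step 3: Compute optimal value.
f(x*) = 3*1.0^2 - 2*1.0 = 1.0


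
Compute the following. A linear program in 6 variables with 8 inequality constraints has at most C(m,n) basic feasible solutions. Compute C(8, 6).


Each vertex corresponds to some choice of n active constraints out of m, so the number of vertices is at most C(m, n) = m! / (n!(m-n)!).
m = 8, n = 6
Numerator: 8 * 7 * 6 * 5 * 4 * 3
Denominator: 6! = 720
C(8, 6) = 28


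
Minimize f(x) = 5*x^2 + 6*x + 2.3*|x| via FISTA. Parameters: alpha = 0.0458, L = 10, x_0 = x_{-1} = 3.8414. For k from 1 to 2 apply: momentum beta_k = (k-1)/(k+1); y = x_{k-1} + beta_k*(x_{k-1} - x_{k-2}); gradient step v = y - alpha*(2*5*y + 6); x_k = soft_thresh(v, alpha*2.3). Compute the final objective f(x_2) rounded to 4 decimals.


FISTA on f(x) = 5*x^2 + 6*x + 2.3*|x|
L = 10, alpha = 0.0458
Iteration 1: beta = 0.0, y = 3.8414 + 0.0*(3.8414 - 3.8414) = 3.8414
  grad(y) = 44.414, v = y - alpha*grad = 1.8072
  prox(v) = soft_thresh(1.8072, 0.1053) = 1.7019
Iteration 2: beta = 0.3333, y = 1.7019 + 0.3333*(1.7019 - 3.8414) = 0.9887
  grad(y) = 15.8873, v = y - alpha*grad = 0.2611
  prox(v) = soft_thresh(0.2611, 0.1053) = 0.1558
f(x_2) = 5*0.1558^2 + 6*0.1558 + 2.3*|0.1558| = 1.414


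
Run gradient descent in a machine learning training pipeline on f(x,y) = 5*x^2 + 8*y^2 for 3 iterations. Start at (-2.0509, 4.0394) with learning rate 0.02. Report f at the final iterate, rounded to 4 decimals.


Gradient descent on f(x,y) = 5*x^2 + 8*y^2.
Starting point: (-2.0509, 4.0394), alpha = 0.02
Step 1: grad_x = 2*5*-2.0509 = -20.509, grad_y = 2*8*4.0394 = 64.6304
  x_1 = -2.0509 - 0.02*-20.509 = -1.6407
  y_1 = 4.0394 - 0.02*64.6304 = 2.7468
Step 2: grad_x = 2*5*-1.6407 = -16.4072, grad_y = 2*8*2.7468 = 43.9487
  x_2 = -1.6407 - 0.02*-16.4072 = -1.3126
  y_2 = 2.7468 - 0.02*43.9487 = 1.8678
Step 3: grad_x = 2*5*-1.3126 = -13.1258, grad_y = 2*8*1.8678 = 29.8851
  x_3 = -1.3126 - 0.02*-13.1258 = -1.0501
  y_3 = 1.8678 - 0.02*29.8851 = 1.2701
f(-1.0501, 1.2701) = 5*(-1.0501)^2 + 8*1.2701^2 = 18.4187


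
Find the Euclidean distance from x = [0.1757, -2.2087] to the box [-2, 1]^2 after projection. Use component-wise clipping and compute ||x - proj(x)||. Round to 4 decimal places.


Project each component onto [-2, 1].
clip(0.1757) = 0.1757, clip(-2.2087) = -2.0
Projection = [0.1757, -2.0]
Squared diffs: [0.0, 0.0436]
Distance = sqrt(0.0436) = 0.2087


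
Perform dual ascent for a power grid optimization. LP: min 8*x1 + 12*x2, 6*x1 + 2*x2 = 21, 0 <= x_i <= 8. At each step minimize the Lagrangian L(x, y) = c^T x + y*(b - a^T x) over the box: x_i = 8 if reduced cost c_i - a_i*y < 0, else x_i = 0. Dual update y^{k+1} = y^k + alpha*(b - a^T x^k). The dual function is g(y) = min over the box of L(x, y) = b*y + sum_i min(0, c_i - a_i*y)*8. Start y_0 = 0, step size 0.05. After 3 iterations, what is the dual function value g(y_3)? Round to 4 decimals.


Dual ascent for LP: min 8*x1 + 12*x2, 6*x1 + 2*x2 = 21, 0 <= x_i <= 8
Step 1: y^k = 0.0, reduced costs: (8.0, 12.0)
  x^k = (0.0, 0.0), subgradient = b - a^T x = 21.0
  y^{k+1} = 0.0 + 0.05*21.0 = 1.05
Step 2: y^k = 1.05, reduced costs: (1.7, 9.9)
  x^k = (0.0, 0.0), subgradient = b - a^T x = 21.0
  y^{k+1} = 1.05 + 0.05*21.0 = 2.1
Step 3: y^k = 2.1, reduced costs: (-4.6, 7.8)
  x^k = (8.0, 0.0), subgradient = b - a^T x = -27.0
  y^{k+1} = 2.1 + 0.05*-27.0 = 0.75
Dual objective at y_3 = 0.75: reduced costs (3.5, 10.5), box minimizer x = (0.0, 0.0)
g(y_3) = b*y + (c1 - a1*y)*x1 + (c2 - a2*y)*x2 = 21*0.75 + 3.5*0.0 + 10.5*0.0 = 15.75 + 0.0 + 0.0 = 15.75


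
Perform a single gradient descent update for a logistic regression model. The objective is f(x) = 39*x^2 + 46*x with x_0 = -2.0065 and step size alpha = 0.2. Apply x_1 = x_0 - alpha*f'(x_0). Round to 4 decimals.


We compute the gradient at x_0 and apply the update.
f'(x) = 78*x + 46
f'(-2.0065) = 78*-2.0065 + 46 = -110.507
x_1 = -2.0065 - 0.2*-110.507 = 20.0949


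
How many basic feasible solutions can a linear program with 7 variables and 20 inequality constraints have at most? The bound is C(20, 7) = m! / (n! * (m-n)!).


Each vertex corresponds to some choice of n active constraints out of m, so the number of vertices is at most C(m, n) = m! / (n!(m-n)!).
m = 20, n = 7
Numerator: 20 * 19 * 18 * 17 * 16 * 15 * 14
Denominator: 7! = 5040
C(20, 7) = 77520


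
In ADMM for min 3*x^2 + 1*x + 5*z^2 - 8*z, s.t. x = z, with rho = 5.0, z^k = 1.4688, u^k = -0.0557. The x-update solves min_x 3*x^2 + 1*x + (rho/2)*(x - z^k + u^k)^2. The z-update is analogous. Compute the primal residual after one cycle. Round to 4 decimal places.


ADMM iteration with rho = 5.0, z^k = 1.4688, u^k = -0.0557
Step 1: x-update.
Minimize 3*x^2 + 1*x + (5.0/2)*(x - 1.4688 - 0.0557)^2
FOC: (2*3 + 5.0)*x = -1 + 5.0*(1.4688 + 0.0557)
x^{k+1} = 0.602
Step 2: z-update.
Minimize 5*z^2 - 8*z + (5.0/2)*(0.602 - z - 0.0557)^2
FOC: (2*5 + 5.0)*z = 8 + 5.0*(0.602 - 0.0557)
z^{k+1} = 0.7154
Step 3: u-update.
u^{k+1} = -0.0557 + 0.602 - 0.7154 = -0.1691
Step 4: Primal residual = |0.602 - 0.7154| = 0.1134


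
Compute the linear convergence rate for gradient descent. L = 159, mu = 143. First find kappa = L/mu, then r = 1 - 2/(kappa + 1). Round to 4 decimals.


Step 1: Compute the condition number.
kappa = L/mu = 159/143 = 1.1119
Step 2: Compute the convergence rate.
r = 1 - 2/(kappa + 1) = 1 - 2*mu/(L + mu) = (L - mu)/(L + mu) = 16/302 = 0.053


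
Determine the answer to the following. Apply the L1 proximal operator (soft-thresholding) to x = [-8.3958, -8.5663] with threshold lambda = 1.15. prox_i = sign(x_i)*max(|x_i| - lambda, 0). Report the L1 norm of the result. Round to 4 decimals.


Soft-thresholding with lambda = 1.15:
prox(-8.3958) = sign(-8.3958)*max(|-8.3958| - 1.15, 0) = -7.2458
prox(-8.5663) = sign(-8.5663)*max(|-8.5663| - 1.15, 0) = -7.4163
prox(x) = [-7.2458, -7.4163]
||prox(x)||_1 = 7.2458 + 7.4163 = 14.6621


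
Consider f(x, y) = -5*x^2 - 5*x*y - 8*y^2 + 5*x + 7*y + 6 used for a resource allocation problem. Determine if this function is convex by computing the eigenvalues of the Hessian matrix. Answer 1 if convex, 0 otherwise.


The Hessian of f(x,y) = -5*x^2 - 5*x*y - 8*y^2 + 5*x + 7*y + 6 is:
H = [[-10, -5], [-5, -16]]
Trace = -10 - 16 = -26
Determinant = -10*-16 - (-5)^2 = 135
Discriminant = (-26)^2 - 4*135 = 136.0
Eigenvalues: lambda_1 = -18.831, lambda_2 = -7.169
The function is not convex.

0


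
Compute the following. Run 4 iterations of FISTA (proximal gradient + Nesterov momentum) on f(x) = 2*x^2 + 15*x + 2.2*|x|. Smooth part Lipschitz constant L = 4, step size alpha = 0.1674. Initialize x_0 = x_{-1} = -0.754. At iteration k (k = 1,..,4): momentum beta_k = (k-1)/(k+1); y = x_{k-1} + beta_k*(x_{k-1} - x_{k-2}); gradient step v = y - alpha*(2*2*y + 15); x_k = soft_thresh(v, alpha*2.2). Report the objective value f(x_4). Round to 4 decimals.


FISTA on f(x) = 2*x^2 + 15*x + 2.2*|x|
L = 4, alpha = 0.1674
Iteration 1: beta = 0.0, y = -0.754 + 0.0*(-0.754 + 0.754) = -0.754
  grad(y) = 11.984, v = y - alpha*grad = -2.7601
  prox(v) = soft_thresh(-2.7601, 0.3683) = -2.3918
Iteration 2: beta = 0.3333, y = -2.3918 + 0.3333*(-2.3918 + 0.754) = -2.9378
  grad(y) = 3.2488, v = y - alpha*grad = -3.4816
  prox(v) = soft_thresh(-3.4816, 0.3683) = -3.1134
Iteration 3: beta = 0.5, y = -3.1134 + 0.5*(-3.1134 + 2.3918) = -3.4741
  grad(y) = 1.1035, v = y - alpha*grad = -3.6589
  prox(v) = soft_thresh(-3.6589, 0.3683) = -3.2906
Iteration 4: beta = 0.6, y = -3.2906 + 0.6*(-3.2906 + 3.1134) = -3.3969
  grad(y) = 1.4124, v = y - alpha*grad = -3.6333
  prox(v) = soft_thresh(-3.6333, 0.3683) = -3.2651
f(x_4) = 2*(-3.2651)^2 + 15*(-3.2651) + 2.2*|-3.2651| = -20.4715
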